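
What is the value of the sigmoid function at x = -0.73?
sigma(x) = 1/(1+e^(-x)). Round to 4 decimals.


sigma(-0.73) = 1/(1+e^(0.73)) = 1/(1+2.075081) = 1/3.075081 = 0.3252.

0.3252


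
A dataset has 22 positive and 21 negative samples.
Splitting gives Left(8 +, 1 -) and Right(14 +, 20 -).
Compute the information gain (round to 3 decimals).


H(parent) = 0.9996. H(left) = 0.5033, H(right) = 0.9774. Weighted = (9/43)*0.5033 + (34/43)*0.9774 = 0.8782. IG = 0.9996 - 0.8782 = 0.1214, which rounds to 0.121.

0.121


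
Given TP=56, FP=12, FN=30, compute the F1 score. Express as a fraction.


Precision = 56/68 = 14/17. Recall = 56/86 = 28/43. F1 = 2*P*R/(P+R) = 8/11.

8/11


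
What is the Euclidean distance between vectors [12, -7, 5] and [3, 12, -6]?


d = sqrt(sum of squared differences). (12-3)^2=81, (-7-12)^2=361, (5--6)^2=121. Sum = 563.

sqrt(563)


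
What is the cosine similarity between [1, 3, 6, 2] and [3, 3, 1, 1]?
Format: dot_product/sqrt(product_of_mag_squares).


dot = 20. |a|^2 = 50, |b|^2 = 20. cos = 20/sqrt(1000).

20/sqrt(1000)


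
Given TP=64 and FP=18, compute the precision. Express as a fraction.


Precision = TP / (TP + FP) = 64 / 82 = 32/41.

32/41


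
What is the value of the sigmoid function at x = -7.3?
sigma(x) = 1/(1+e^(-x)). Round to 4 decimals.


sigma(-7.3) = 1/(1+e^(7.3)) = 1/(1+1480.299928) = 1/1481.299928 = 0.0007.

0.0007


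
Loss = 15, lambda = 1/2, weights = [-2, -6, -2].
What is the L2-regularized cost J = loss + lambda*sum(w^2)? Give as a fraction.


L2 sq norm = sum(w^2) = 44. J = 15 + 1/2 * 44 = 37.

37


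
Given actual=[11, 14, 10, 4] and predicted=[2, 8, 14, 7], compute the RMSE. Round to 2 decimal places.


MSE = 35.5000. RMSE = sqrt(35.5000) = 5.96.

5.96


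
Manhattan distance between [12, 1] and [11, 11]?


d = sum of absolute differences: |12-11|=1 + |1-11|=10 = 11.

11


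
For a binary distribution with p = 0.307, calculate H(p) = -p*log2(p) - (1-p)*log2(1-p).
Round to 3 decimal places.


H = -0.307*log2(0.307) - 0.693*log2(0.693) = 0.890.

0.890


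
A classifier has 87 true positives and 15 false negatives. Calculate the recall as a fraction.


Recall = TP / (TP + FN) = 87 / 102 = 29/34.

29/34


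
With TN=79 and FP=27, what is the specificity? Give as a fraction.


Specificity = TN / (TN + FP) = 79 / 106 = 79/106.

79/106


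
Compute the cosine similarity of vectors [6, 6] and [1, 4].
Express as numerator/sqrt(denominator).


dot = 30. |a|^2 = 72, |b|^2 = 17. cos = 30/sqrt(1224).

30/sqrt(1224)


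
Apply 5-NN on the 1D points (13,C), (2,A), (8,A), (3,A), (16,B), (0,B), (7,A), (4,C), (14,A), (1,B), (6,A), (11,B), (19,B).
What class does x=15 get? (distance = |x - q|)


Distances: |13-15|=2, |2-15|=13, |8-15|=7, |3-15|=12, |16-15|=1, |0-15|=15, |7-15|=8, |4-15|=11, |14-15|=1, |1-15|=14, |6-15|=9, |11-15|=4, |19-15|=4. 5 nearest: (14,A), (16,B), (13,C), (11,B), (19,B). Counts: {'A': 1, 'B': 3, 'C': 1}. Majority class: B.

B


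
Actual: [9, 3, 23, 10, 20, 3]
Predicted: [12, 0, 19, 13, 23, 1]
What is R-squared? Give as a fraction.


Mean(y) = 34/3. SS_res = 56. SS_tot = 1072/3. R^2 = 1 - 56/(1072/3) = 113/134.

113/134


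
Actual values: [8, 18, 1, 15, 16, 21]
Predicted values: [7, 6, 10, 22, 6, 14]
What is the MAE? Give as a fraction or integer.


MAE = (1/6) * (|8-7|=1 + |18-6|=12 + |1-10|=9 + |15-22|=7 + |16-6|=10 + |21-14|=7). Sum = 46. MAE = 23/3.

23/3


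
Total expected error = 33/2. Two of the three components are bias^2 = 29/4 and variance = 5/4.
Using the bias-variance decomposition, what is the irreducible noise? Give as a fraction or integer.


Total error = bias^2 + variance + irreducible noise. So irreducible noise = 33/2 - 29/4 - 5/4 = 8.

8


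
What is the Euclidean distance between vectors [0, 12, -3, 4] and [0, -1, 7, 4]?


d = sqrt(sum of squared differences). (0-0)^2=0, (12--1)^2=169, (-3-7)^2=100, (4-4)^2=0. Sum = 269.

sqrt(269)


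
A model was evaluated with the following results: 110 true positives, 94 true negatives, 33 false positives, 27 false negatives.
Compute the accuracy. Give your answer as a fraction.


Accuracy = (TP + TN) / (TP + TN + FP + FN) = (110 + 94) / 264 = 17/22.

17/22


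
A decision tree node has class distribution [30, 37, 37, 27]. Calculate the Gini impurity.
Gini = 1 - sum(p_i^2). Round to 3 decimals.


Total = 131. Proportions: 30/131, 37/131, 37/131, 27/131. sum(p_i^2) = 0.2545. Gini = 1 - 0.2545 = 0.7455, which rounds to 0.746.

0.746


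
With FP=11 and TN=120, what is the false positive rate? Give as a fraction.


FPR = FP / (FP + TN) = 11 / 131 = 11/131.

11/131


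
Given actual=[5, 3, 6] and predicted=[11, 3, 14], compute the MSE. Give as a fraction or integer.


MSE = (1/3) * ((5-11)^2=36 + (3-3)^2=0 + (6-14)^2=64). Sum = 100. MSE = 100/3.

100/3


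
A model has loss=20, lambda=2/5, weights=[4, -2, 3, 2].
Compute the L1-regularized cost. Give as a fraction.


L1 norm = sum(|w|) = 11. J = 20 + 2/5 * 11 = 122/5.

122/5


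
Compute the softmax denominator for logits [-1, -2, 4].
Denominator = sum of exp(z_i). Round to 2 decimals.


Denom = e^-1=0.3679 + e^-2=0.1353 + e^4=54.5982. Sum = 55.1014, which rounds to 55.10.

55.10


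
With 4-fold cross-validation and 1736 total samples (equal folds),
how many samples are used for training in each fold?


Each validation fold has 1736/4 = 434 samples. Training set = 1736 - 434 = 1302.

1302


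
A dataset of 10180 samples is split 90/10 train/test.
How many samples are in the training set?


Test set = 10180 * 10% = 1018. Training set = 10180 - 1018 = 9162.

9162


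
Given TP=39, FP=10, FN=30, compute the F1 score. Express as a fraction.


Precision = 39/49 = 39/49. Recall = 39/69 = 13/23. F1 = 2*P*R/(P+R) = 39/59.

39/59


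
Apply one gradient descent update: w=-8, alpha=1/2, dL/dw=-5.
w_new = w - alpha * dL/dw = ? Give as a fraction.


w_new = -8 - 1/2 * -5 = -8 - -5/2 = -11/2.

-11/2


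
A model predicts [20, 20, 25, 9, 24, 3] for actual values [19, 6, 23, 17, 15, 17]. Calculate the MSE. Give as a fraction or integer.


MSE = (1/6) * ((19-20)^2=1 + (6-20)^2=196 + (23-25)^2=4 + (17-9)^2=64 + (15-24)^2=81 + (17-3)^2=196). Sum = 542. MSE = 271/3.

271/3


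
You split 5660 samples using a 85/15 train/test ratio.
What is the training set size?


Test set = 5660 * 15% = 849. Training set = 5660 - 849 = 4811.

4811


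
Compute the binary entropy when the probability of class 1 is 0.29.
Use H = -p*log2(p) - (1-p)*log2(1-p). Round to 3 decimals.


H = -0.29*log2(0.29) - 0.71*log2(0.71) = 0.869.

0.869


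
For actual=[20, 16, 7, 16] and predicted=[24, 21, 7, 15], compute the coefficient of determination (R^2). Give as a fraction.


Mean(y) = 59/4. SS_res = 42. SS_tot = 363/4. R^2 = 1 - 42/(363/4) = 65/121.

65/121


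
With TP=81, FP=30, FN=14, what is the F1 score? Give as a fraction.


Precision = 81/111 = 27/37. Recall = 81/95 = 81/95. F1 = 2*P*R/(P+R) = 81/103.

81/103


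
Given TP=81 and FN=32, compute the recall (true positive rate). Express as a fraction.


Recall = TP / (TP + FN) = 81 / 113 = 81/113.

81/113


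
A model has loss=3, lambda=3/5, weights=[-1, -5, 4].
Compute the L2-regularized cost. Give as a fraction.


L2 sq norm = sum(w^2) = 42. J = 3 + 3/5 * 42 = 141/5.

141/5


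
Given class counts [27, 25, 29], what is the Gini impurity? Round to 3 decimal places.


Total = 81. Proportions: 27/81, 25/81, 29/81. sum(p_i^2) = 0.3346. Gini = 1 - 0.3346 = 0.6654, which rounds to 0.665.

0.665


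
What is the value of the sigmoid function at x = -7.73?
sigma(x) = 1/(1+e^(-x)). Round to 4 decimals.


sigma(-7.73) = 1/(1+e^(7.73)) = 1/(1+2275.602201) = 1/2276.602201 = 0.0004.

0.0004


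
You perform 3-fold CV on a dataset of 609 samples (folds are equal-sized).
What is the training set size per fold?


Each validation fold has 609/3 = 203 samples. Training set = 609 - 203 = 406.

406


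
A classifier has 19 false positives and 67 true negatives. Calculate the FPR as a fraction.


FPR = FP / (FP + TN) = 19 / 86 = 19/86.

19/86


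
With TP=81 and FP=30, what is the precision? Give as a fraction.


Precision = TP / (TP + FP) = 81 / 111 = 27/37.

27/37


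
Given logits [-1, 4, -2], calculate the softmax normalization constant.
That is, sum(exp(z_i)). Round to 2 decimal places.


Denom = e^-1=0.3679 + e^4=54.5982 + e^-2=0.1353. Sum = 55.1014, which rounds to 55.10.

55.10


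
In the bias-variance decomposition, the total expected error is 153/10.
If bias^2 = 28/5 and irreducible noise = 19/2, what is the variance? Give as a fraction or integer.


Total error = bias^2 + variance + irreducible noise. So variance = 153/10 - 28/5 - 19/2 = 1/5.

1/5


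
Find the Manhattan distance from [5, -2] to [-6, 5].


d = sum of absolute differences: |5--6|=11 + |-2-5|=7 = 18.

18


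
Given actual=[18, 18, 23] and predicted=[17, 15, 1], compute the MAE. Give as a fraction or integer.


MAE = (1/3) * (|18-17|=1 + |18-15|=3 + |23-1|=22). Sum = 26. MAE = 26/3.

26/3


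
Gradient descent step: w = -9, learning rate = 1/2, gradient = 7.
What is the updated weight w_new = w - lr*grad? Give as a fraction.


w_new = -9 - 1/2 * 7 = -9 - 7/2 = -25/2.

-25/2


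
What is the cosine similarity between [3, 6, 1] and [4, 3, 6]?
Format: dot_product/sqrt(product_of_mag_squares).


dot = 36. |a|^2 = 46, |b|^2 = 61. cos = 36/sqrt(2806).

36/sqrt(2806)


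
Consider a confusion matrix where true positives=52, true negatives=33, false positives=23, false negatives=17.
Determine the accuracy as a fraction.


Accuracy = (TP + TN) / (TP + TN + FP + FN) = (52 + 33) / 125 = 17/25.

17/25


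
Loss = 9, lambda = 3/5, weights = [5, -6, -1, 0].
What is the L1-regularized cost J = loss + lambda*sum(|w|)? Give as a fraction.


L1 norm = sum(|w|) = 12. J = 9 + 3/5 * 12 = 81/5.

81/5


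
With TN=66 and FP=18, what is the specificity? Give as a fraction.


Specificity = TN / (TN + FP) = 66 / 84 = 11/14.

11/14


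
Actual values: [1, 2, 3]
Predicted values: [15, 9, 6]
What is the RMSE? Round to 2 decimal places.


MSE = 84.6667. RMSE = sqrt(84.6667) = 9.20.

9.20


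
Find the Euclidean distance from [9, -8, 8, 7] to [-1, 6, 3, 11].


d = sqrt(sum of squared differences). (9--1)^2=100, (-8-6)^2=196, (8-3)^2=25, (7-11)^2=16. Sum = 337.

sqrt(337)


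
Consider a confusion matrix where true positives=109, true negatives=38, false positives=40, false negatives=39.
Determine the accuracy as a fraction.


Accuracy = (TP + TN) / (TP + TN + FP + FN) = (109 + 38) / 226 = 147/226.

147/226


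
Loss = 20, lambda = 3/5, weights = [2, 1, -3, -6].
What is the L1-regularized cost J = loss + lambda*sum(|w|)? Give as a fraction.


L1 norm = sum(|w|) = 12. J = 20 + 3/5 * 12 = 136/5.

136/5


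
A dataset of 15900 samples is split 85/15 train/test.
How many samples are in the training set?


Test set = 15900 * 15% = 2385. Training set = 15900 - 2385 = 13515.

13515


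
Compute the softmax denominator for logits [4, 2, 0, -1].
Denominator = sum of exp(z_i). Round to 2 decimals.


Denom = e^4=54.5982 + e^2=7.3891 + e^0=1.0000 + e^-1=0.3679. Sum = 63.3552, which rounds to 63.36.

63.36


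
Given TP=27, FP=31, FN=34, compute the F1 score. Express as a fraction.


Precision = 27/58 = 27/58. Recall = 27/61 = 27/61. F1 = 2*P*R/(P+R) = 54/119.

54/119


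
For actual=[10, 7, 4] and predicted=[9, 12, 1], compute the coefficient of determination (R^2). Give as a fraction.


Mean(y) = 7. SS_res = 35. SS_tot = 18. R^2 = 1 - 35/(18) = -17/18.

-17/18


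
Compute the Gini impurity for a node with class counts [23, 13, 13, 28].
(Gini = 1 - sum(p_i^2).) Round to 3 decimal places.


Total = 77. Proportions: 23/77, 13/77, 13/77, 28/77. sum(p_i^2) = 0.2785. Gini = 1 - 0.2785 = 0.7215, which rounds to 0.722.

0.722


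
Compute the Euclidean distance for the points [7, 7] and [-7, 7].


d = sqrt(sum of squared differences). (7--7)^2=196, (7-7)^2=0. Sum = 196.

14


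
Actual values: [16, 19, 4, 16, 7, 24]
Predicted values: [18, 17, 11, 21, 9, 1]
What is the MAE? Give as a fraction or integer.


MAE = (1/6) * (|16-18|=2 + |19-17|=2 + |4-11|=7 + |16-21|=5 + |7-9|=2 + |24-1|=23). Sum = 41. MAE = 41/6.

41/6


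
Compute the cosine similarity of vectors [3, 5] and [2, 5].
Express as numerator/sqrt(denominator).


dot = 31. |a|^2 = 34, |b|^2 = 29. cos = 31/sqrt(986).

31/sqrt(986)


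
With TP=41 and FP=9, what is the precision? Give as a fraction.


Precision = TP / (TP + FP) = 41 / 50 = 41/50.

41/50


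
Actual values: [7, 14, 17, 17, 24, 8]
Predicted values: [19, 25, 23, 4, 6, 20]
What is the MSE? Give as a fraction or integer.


MSE = (1/6) * ((7-19)^2=144 + (14-25)^2=121 + (17-23)^2=36 + (17-4)^2=169 + (24-6)^2=324 + (8-20)^2=144). Sum = 938. MSE = 469/3.

469/3


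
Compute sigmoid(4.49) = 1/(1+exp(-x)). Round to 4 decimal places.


sigma(4.49) = 1/(1+e^(-4.49)) = 1/(1+0.011221) = 1/1.011221 = 0.9889.

0.9889


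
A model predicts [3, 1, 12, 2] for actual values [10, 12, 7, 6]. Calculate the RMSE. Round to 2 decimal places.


MSE = 52.7500. RMSE = sqrt(52.7500) = 7.26.

7.26


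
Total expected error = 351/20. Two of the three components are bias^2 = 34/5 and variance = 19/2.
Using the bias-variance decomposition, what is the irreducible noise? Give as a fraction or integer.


Total error = bias^2 + variance + irreducible noise. So irreducible noise = 351/20 - 34/5 - 19/2 = 5/4.

5/4


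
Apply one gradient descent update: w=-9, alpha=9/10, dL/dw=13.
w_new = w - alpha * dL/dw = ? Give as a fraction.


w_new = -9 - 9/10 * 13 = -9 - 117/10 = -207/10.

-207/10


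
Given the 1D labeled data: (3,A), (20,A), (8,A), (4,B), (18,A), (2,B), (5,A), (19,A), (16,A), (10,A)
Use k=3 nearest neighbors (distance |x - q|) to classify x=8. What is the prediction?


Distances: |3-8|=5, |20-8|=12, |8-8|=0, |4-8|=4, |18-8|=10, |2-8|=6, |5-8|=3, |19-8|=11, |16-8|=8, |10-8|=2. 3 nearest: (8,A), (10,A), (5,A). Counts: {'A': 3}. Majority class: A.

A


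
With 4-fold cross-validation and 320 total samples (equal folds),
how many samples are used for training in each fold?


Each validation fold has 320/4 = 80 samples. Training set = 320 - 80 = 240.

240


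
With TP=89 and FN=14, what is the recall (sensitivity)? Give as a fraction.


Recall = TP / (TP + FN) = 89 / 103 = 89/103.

89/103


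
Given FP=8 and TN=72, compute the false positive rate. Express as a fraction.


FPR = FP / (FP + TN) = 8 / 80 = 1/10.

1/10


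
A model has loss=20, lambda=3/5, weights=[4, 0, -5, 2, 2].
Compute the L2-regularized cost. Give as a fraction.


L2 sq norm = sum(w^2) = 49. J = 20 + 3/5 * 49 = 247/5.

247/5


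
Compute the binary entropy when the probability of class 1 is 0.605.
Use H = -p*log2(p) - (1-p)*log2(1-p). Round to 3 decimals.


H = -0.605*log2(0.605) - 0.395*log2(0.395) = 0.968.

0.968


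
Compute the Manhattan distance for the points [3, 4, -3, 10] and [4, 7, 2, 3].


d = sum of absolute differences: |3-4|=1 + |4-7|=3 + |-3-2|=5 + |10-3|=7 = 16.

16


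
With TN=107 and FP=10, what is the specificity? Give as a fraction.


Specificity = TN / (TN + FP) = 107 / 117 = 107/117.

107/117


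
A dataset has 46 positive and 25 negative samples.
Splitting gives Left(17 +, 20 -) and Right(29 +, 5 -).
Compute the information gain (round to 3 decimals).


H(parent) = 0.9359. H(left) = 0.9953, H(right) = 0.6024. Weighted = (37/71)*0.9953 + (34/71)*0.6024 = 0.8072. IG = 0.9359 - 0.8072 = 0.1287, which rounds to 0.129.

0.129


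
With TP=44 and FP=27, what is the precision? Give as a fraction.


Precision = TP / (TP + FP) = 44 / 71 = 44/71.

44/71


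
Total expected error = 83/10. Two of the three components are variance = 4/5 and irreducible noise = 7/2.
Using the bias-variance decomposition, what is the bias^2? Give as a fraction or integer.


Total error = bias^2 + variance + irreducible noise. So bias^2 = 83/10 - 4/5 - 7/2 = 4.

4


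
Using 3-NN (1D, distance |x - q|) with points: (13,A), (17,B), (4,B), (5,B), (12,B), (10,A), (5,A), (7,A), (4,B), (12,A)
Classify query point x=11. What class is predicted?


Distances: |13-11|=2, |17-11|=6, |4-11|=7, |5-11|=6, |12-11|=1, |10-11|=1, |5-11|=6, |7-11|=4, |4-11|=7, |12-11|=1. 3 nearest: (10,A), (12,A), (12,B). Counts: {'A': 2, 'B': 1}. Majority class: A.

A


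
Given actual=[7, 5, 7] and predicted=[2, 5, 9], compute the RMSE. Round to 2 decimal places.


MSE = 9.6667. RMSE = sqrt(9.6667) = 3.11.

3.11


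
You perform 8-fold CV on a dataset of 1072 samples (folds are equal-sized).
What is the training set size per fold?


Each validation fold has 1072/8 = 134 samples. Training set = 1072 - 134 = 938.

938


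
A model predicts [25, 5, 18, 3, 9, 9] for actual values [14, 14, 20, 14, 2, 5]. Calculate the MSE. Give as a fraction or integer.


MSE = (1/6) * ((14-25)^2=121 + (14-5)^2=81 + (20-18)^2=4 + (14-3)^2=121 + (2-9)^2=49 + (5-9)^2=16). Sum = 392. MSE = 196/3.

196/3


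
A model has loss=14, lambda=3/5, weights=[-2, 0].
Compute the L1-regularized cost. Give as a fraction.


L1 norm = sum(|w|) = 2. J = 14 + 3/5 * 2 = 76/5.

76/5


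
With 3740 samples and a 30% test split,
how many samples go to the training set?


Test set = 3740 * 30% = 1122. Training set = 3740 - 1122 = 2618.

2618


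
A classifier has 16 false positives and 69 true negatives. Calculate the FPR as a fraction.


FPR = FP / (FP + TN) = 16 / 85 = 16/85.

16/85


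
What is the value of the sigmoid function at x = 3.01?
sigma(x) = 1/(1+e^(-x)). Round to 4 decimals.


sigma(3.01) = 1/(1+e^(-3.01)) = 1/(1+0.049292) = 1/1.049292 = 0.9530.

0.9530


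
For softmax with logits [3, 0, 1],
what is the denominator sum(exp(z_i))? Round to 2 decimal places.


Denom = e^3=20.0855 + e^0=1.0000 + e^1=2.7183. Sum = 23.8038, which rounds to 23.80.

23.80


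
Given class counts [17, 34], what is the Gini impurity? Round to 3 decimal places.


Total = 51. Proportions: 17/51, 34/51. sum(p_i^2) = 0.5556. Gini = 1 - 0.5556 = 0.4444, which rounds to 0.444.

0.444


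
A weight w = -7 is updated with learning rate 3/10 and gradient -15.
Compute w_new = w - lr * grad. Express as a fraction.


w_new = -7 - 3/10 * -15 = -7 - -9/2 = -5/2.

-5/2


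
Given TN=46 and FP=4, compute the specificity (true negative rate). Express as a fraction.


Specificity = TN / (TN + FP) = 46 / 50 = 23/25.

23/25


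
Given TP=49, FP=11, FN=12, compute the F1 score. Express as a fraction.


Precision = 49/60 = 49/60. Recall = 49/61 = 49/61. F1 = 2*P*R/(P+R) = 98/121.

98/121


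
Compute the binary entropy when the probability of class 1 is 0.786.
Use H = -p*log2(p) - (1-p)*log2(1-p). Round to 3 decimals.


H = -0.786*log2(0.786) - 0.214*log2(0.214) = 0.749.

0.749


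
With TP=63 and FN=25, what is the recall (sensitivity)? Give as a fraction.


Recall = TP / (TP + FN) = 63 / 88 = 63/88.

63/88


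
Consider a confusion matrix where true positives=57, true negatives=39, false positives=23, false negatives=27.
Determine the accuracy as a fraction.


Accuracy = (TP + TN) / (TP + TN + FP + FN) = (57 + 39) / 146 = 48/73.

48/73


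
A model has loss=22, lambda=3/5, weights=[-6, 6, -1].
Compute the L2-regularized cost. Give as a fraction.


L2 sq norm = sum(w^2) = 73. J = 22 + 3/5 * 73 = 329/5.

329/5


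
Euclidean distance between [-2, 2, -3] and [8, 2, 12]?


d = sqrt(sum of squared differences). (-2-8)^2=100, (2-2)^2=0, (-3-12)^2=225. Sum = 325.

sqrt(325)


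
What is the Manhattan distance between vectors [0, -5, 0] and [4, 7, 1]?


d = sum of absolute differences: |0-4|=4 + |-5-7|=12 + |0-1|=1 = 17.

17


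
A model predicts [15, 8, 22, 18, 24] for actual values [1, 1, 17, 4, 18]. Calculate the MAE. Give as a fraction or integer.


MAE = (1/5) * (|1-15|=14 + |1-8|=7 + |17-22|=5 + |4-18|=14 + |18-24|=6). Sum = 46. MAE = 46/5.

46/5


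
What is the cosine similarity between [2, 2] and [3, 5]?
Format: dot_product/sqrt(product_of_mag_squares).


dot = 16. |a|^2 = 8, |b|^2 = 34. cos = 16/sqrt(272).

16/sqrt(272)


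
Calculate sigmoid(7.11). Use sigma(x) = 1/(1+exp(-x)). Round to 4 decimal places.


sigma(7.11) = 1/(1+e^(-7.11)) = 1/(1+0.000817) = 1/1.000817 = 0.9992.

0.9992


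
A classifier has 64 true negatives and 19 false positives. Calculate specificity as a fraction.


Specificity = TN / (TN + FP) = 64 / 83 = 64/83.

64/83


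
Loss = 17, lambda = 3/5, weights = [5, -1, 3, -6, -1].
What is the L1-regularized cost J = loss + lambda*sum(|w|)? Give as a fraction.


L1 norm = sum(|w|) = 16. J = 17 + 3/5 * 16 = 133/5.

133/5


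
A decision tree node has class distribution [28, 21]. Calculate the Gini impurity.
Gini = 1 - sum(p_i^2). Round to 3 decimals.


Total = 49. Proportions: 28/49, 21/49. sum(p_i^2) = 0.5102. Gini = 1 - 0.5102 = 0.4898, which rounds to 0.490.

0.490


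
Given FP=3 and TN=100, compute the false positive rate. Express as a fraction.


FPR = FP / (FP + TN) = 3 / 103 = 3/103.

3/103


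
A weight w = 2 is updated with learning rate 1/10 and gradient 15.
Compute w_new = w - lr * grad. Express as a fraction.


w_new = 2 - 1/10 * 15 = 2 - 3/2 = 1/2.

1/2


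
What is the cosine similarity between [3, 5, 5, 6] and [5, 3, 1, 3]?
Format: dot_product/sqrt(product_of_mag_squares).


dot = 53. |a|^2 = 95, |b|^2 = 44. cos = 53/sqrt(4180).

53/sqrt(4180)


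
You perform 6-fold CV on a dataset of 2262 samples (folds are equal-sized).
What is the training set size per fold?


Each validation fold has 2262/6 = 377 samples. Training set = 2262 - 377 = 1885.

1885


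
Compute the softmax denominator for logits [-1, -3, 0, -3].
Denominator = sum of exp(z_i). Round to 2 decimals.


Denom = e^-1=0.3679 + e^-3=0.0498 + e^0=1.0000 + e^-3=0.0498. Sum = 1.4675, which rounds to 1.47.

1.47


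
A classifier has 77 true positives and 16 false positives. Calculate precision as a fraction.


Precision = TP / (TP + FP) = 77 / 93 = 77/93.

77/93


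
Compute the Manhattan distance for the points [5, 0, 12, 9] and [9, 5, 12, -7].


d = sum of absolute differences: |5-9|=4 + |0-5|=5 + |12-12|=0 + |9--7|=16 = 25.

25


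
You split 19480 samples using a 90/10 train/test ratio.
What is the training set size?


Test set = 19480 * 10% = 1948. Training set = 19480 - 1948 = 17532.

17532


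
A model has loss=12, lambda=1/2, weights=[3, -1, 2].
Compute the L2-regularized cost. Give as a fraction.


L2 sq norm = sum(w^2) = 14. J = 12 + 1/2 * 14 = 19.

19


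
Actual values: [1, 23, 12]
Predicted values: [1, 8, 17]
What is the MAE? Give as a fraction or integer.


MAE = (1/3) * (|1-1|=0 + |23-8|=15 + |12-17|=5). Sum = 20. MAE = 20/3.

20/3


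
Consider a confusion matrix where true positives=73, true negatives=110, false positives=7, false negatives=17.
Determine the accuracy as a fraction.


Accuracy = (TP + TN) / (TP + TN + FP + FN) = (73 + 110) / 207 = 61/69.

61/69


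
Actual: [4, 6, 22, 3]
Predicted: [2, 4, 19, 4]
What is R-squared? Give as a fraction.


Mean(y) = 35/4. SS_res = 18. SS_tot = 955/4. R^2 = 1 - 18/(955/4) = 883/955.

883/955


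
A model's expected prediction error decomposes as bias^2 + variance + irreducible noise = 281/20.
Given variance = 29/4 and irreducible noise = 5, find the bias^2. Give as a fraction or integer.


Total error = bias^2 + variance + irreducible noise. So bias^2 = 281/20 - 29/4 - 5 = 9/5.

9/5


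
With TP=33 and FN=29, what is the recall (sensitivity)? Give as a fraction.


Recall = TP / (TP + FN) = 33 / 62 = 33/62.

33/62


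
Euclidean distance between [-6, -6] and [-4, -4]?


d = sqrt(sum of squared differences). (-6--4)^2=4, (-6--4)^2=4. Sum = 8.

sqrt(8)


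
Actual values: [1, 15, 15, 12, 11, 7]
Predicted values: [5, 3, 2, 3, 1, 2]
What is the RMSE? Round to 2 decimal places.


MSE = 89.1667. RMSE = sqrt(89.1667) = 9.44.

9.44


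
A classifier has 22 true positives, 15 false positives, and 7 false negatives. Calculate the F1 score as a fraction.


Precision = 22/37 = 22/37. Recall = 22/29 = 22/29. F1 = 2*P*R/(P+R) = 2/3.

2/3


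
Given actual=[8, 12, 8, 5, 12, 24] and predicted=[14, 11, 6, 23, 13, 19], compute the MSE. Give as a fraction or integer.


MSE = (1/6) * ((8-14)^2=36 + (12-11)^2=1 + (8-6)^2=4 + (5-23)^2=324 + (12-13)^2=1 + (24-19)^2=25). Sum = 391. MSE = 391/6.

391/6


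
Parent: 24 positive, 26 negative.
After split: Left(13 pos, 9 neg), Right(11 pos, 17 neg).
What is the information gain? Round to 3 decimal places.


H(parent) = 0.9988. H(left) = 0.9760, H(right) = 0.9666. Weighted = (22/50)*0.9760 + (28/50)*0.9666 = 0.9707. IG = 0.9988 - 0.9707 = 0.0281, which rounds to 0.028.

0.028


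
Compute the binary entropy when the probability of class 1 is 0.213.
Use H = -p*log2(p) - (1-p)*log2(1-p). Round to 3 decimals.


H = -0.213*log2(0.213) - 0.787*log2(0.787) = 0.747.

0.747


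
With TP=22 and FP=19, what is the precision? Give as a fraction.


Precision = TP / (TP + FP) = 22 / 41 = 22/41.

22/41


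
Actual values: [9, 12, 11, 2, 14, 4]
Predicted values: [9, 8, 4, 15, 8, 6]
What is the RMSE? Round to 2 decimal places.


MSE = 45.6667. RMSE = sqrt(45.6667) = 6.76.

6.76


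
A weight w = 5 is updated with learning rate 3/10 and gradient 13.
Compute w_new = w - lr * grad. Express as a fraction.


w_new = 5 - 3/10 * 13 = 5 - 39/10 = 11/10.

11/10


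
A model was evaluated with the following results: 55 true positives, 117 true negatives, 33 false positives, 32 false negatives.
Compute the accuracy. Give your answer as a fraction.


Accuracy = (TP + TN) / (TP + TN + FP + FN) = (55 + 117) / 237 = 172/237.

172/237


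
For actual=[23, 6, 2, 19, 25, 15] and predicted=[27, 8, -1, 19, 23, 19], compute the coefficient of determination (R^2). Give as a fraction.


Mean(y) = 15. SS_res = 49. SS_tot = 430. R^2 = 1 - 49/(430) = 381/430.

381/430


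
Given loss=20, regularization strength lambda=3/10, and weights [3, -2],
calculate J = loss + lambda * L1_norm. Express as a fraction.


L1 norm = sum(|w|) = 5. J = 20 + 3/10 * 5 = 43/2.

43/2


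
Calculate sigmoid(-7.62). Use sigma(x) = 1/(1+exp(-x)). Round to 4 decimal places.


sigma(-7.62) = 1/(1+e^(7.62)) = 1/(1+2038.562130) = 1/2039.562130 = 0.0005.

0.0005


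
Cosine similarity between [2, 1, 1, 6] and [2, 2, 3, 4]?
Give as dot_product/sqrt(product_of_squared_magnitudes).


dot = 33. |a|^2 = 42, |b|^2 = 33. cos = 33/sqrt(1386).

33/sqrt(1386)


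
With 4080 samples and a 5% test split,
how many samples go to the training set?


Test set = 4080 * 5% = 204. Training set = 4080 - 204 = 3876.

3876


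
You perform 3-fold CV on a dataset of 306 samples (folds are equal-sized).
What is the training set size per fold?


Each validation fold has 306/3 = 102 samples. Training set = 306 - 102 = 204.

204


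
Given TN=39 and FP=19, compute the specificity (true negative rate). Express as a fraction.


Specificity = TN / (TN + FP) = 39 / 58 = 39/58.

39/58


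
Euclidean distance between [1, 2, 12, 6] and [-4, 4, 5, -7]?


d = sqrt(sum of squared differences). (1--4)^2=25, (2-4)^2=4, (12-5)^2=49, (6--7)^2=169. Sum = 247.

sqrt(247)


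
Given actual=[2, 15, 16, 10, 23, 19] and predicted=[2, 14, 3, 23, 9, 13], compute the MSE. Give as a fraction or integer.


MSE = (1/6) * ((2-2)^2=0 + (15-14)^2=1 + (16-3)^2=169 + (10-23)^2=169 + (23-9)^2=196 + (19-13)^2=36). Sum = 571. MSE = 571/6.

571/6


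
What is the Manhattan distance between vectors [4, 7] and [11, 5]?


d = sum of absolute differences: |4-11|=7 + |7-5|=2 = 9.

9


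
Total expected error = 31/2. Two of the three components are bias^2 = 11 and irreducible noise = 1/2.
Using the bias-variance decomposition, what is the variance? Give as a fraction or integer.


Total error = bias^2 + variance + irreducible noise. So variance = 31/2 - 11 - 1/2 = 4.

4


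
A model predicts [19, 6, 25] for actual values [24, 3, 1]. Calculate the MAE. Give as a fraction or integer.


MAE = (1/3) * (|24-19|=5 + |3-6|=3 + |1-25|=24). Sum = 32. MAE = 32/3.

32/3


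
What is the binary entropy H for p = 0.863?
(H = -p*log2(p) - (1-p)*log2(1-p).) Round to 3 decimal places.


H = -0.863*log2(0.863) - 0.137*log2(0.137) = 0.576.

0.576


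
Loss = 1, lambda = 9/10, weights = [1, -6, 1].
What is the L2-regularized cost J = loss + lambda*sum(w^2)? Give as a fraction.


L2 sq norm = sum(w^2) = 38. J = 1 + 9/10 * 38 = 176/5.

176/5


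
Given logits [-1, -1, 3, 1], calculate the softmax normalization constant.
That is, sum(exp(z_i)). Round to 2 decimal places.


Denom = e^-1=0.3679 + e^-1=0.3679 + e^3=20.0855 + e^1=2.7183. Sum = 23.5396, which rounds to 23.54.

23.54


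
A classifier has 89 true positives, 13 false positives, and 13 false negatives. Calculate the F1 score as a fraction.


Precision = 89/102 = 89/102. Recall = 89/102 = 89/102. F1 = 2*P*R/(P+R) = 89/102.

89/102


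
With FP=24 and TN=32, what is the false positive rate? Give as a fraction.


FPR = FP / (FP + TN) = 24 / 56 = 3/7.

3/7


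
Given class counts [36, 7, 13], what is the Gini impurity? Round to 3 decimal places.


Total = 56. Proportions: 36/56, 7/56, 13/56. sum(p_i^2) = 0.4828. Gini = 1 - 0.4828 = 0.5172, which rounds to 0.517.

0.517


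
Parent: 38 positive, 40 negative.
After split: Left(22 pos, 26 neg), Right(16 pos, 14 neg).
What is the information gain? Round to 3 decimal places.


H(parent) = 0.9995. H(left) = 0.9950, H(right) = 0.9968. Weighted = (48/78)*0.9950 + (30/78)*0.9968 = 0.9957. IG = 0.9995 - 0.9957 = 0.0038, which rounds to 0.004.

0.004


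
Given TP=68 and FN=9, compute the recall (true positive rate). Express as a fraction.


Recall = TP / (TP + FN) = 68 / 77 = 68/77.

68/77


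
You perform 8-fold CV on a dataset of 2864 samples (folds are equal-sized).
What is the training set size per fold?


Each validation fold has 2864/8 = 358 samples. Training set = 2864 - 358 = 2506.

2506


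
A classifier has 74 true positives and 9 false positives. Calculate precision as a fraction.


Precision = TP / (TP + FP) = 74 / 83 = 74/83.

74/83


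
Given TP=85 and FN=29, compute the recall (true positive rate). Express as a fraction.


Recall = TP / (TP + FN) = 85 / 114 = 85/114.

85/114


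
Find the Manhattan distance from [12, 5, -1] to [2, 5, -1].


d = sum of absolute differences: |12-2|=10 + |5-5|=0 + |-1--1|=0 = 10.

10


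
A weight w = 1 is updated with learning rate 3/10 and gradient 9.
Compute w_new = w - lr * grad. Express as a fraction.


w_new = 1 - 3/10 * 9 = 1 - 27/10 = -17/10.

-17/10


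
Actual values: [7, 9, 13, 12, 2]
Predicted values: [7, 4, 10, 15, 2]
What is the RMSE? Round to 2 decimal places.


MSE = 8.6000. RMSE = sqrt(8.6000) = 2.93.

2.93


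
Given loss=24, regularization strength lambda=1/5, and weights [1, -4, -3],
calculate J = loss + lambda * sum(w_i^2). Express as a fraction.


L2 sq norm = sum(w^2) = 26. J = 24 + 1/5 * 26 = 146/5.

146/5


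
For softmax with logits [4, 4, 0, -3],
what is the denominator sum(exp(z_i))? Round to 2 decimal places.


Denom = e^4=54.5982 + e^4=54.5982 + e^0=1.0000 + e^-3=0.0498. Sum = 110.2462, which rounds to 110.25.

110.25


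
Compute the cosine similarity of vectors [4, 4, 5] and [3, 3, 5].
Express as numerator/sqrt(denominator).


dot = 49. |a|^2 = 57, |b|^2 = 43. cos = 49/sqrt(2451).

49/sqrt(2451)


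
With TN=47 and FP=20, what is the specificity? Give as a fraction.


Specificity = TN / (TN + FP) = 47 / 67 = 47/67.

47/67


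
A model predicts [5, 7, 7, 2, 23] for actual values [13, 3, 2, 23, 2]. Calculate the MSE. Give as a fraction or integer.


MSE = (1/5) * ((13-5)^2=64 + (3-7)^2=16 + (2-7)^2=25 + (23-2)^2=441 + (2-23)^2=441). Sum = 987. MSE = 987/5.

987/5


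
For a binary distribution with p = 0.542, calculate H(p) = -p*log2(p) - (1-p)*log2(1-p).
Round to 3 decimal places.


H = -0.542*log2(0.542) - 0.458*log2(0.458) = 0.995.

0.995


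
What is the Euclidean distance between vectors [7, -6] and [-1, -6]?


d = sqrt(sum of squared differences). (7--1)^2=64, (-6--6)^2=0. Sum = 64.

8


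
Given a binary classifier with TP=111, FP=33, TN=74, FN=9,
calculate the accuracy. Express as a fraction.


Accuracy = (TP + TN) / (TP + TN + FP + FN) = (111 + 74) / 227 = 185/227.

185/227


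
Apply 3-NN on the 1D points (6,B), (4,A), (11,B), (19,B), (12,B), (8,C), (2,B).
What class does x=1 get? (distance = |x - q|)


Distances: |6-1|=5, |4-1|=3, |11-1|=10, |19-1|=18, |12-1|=11, |8-1|=7, |2-1|=1. 3 nearest: (2,B), (4,A), (6,B). Counts: {'B': 2, 'A': 1}. Majority class: B.

B


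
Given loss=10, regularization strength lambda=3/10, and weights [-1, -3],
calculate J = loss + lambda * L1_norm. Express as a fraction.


L1 norm = sum(|w|) = 4. J = 10 + 3/10 * 4 = 56/5.

56/5


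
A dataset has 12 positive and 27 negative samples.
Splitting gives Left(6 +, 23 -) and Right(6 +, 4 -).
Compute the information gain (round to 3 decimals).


H(parent) = 0.8905. H(left) = 0.7355, H(right) = 0.9710. Weighted = (29/39)*0.7355 + (10/39)*0.9710 = 0.7959. IG = 0.8905 - 0.7959 = 0.0946, which rounds to 0.095.

0.095


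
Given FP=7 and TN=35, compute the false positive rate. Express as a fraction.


FPR = FP / (FP + TN) = 7 / 42 = 1/6.

1/6


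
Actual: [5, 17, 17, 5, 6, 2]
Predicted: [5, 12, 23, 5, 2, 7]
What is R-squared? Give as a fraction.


Mean(y) = 26/3. SS_res = 102. SS_tot = 652/3. R^2 = 1 - 102/(652/3) = 173/326.

173/326


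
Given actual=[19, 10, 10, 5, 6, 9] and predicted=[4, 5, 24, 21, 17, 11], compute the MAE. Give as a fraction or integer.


MAE = (1/6) * (|19-4|=15 + |10-5|=5 + |10-24|=14 + |5-21|=16 + |6-17|=11 + |9-11|=2). Sum = 63. MAE = 21/2.

21/2


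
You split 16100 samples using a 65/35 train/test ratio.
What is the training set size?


Test set = 16100 * 35% = 5635. Training set = 16100 - 5635 = 10465.

10465


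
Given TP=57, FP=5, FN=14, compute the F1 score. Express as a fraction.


Precision = 57/62 = 57/62. Recall = 57/71 = 57/71. F1 = 2*P*R/(P+R) = 6/7.

6/7


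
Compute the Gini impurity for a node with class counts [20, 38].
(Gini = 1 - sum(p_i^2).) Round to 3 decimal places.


Total = 58. Proportions: 20/58, 38/58. sum(p_i^2) = 0.5482. Gini = 1 - 0.5482 = 0.4518, which rounds to 0.452.

0.452


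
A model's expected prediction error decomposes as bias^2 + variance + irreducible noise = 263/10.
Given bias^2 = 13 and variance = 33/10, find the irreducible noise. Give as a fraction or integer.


Total error = bias^2 + variance + irreducible noise. So irreducible noise = 263/10 - 13 - 33/10 = 10.

10


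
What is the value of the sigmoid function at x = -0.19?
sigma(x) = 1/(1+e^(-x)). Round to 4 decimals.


sigma(-0.19) = 1/(1+e^(0.19)) = 1/(1+1.209250) = 1/2.209250 = 0.4526.

0.4526


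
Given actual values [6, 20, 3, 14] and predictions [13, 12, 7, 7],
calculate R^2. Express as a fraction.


Mean(y) = 43/4. SS_res = 178. SS_tot = 715/4. R^2 = 1 - 178/(715/4) = 3/715.

3/715


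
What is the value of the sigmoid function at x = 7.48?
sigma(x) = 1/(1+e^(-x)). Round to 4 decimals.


sigma(7.48) = 1/(1+e^(-7.48)) = 1/(1+0.000564) = 1/1.000564 = 0.9994.

0.9994


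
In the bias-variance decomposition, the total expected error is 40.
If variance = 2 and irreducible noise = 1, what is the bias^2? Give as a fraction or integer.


Total error = bias^2 + variance + irreducible noise. So bias^2 = 40 - 2 - 1 = 37.

37


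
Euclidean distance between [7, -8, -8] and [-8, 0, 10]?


d = sqrt(sum of squared differences). (7--8)^2=225, (-8-0)^2=64, (-8-10)^2=324. Sum = 613.

sqrt(613)


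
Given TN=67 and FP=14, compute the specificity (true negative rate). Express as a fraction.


Specificity = TN / (TN + FP) = 67 / 81 = 67/81.

67/81


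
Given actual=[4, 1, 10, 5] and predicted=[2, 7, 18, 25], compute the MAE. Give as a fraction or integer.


MAE = (1/4) * (|4-2|=2 + |1-7|=6 + |10-18|=8 + |5-25|=20). Sum = 36. MAE = 9.

9


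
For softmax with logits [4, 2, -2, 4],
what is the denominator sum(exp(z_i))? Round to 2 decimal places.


Denom = e^4=54.5982 + e^2=7.3891 + e^-2=0.1353 + e^4=54.5982. Sum = 116.7208, which rounds to 116.72.

116.72


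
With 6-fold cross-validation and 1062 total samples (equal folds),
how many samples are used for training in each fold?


Each validation fold has 1062/6 = 177 samples. Training set = 1062 - 177 = 885.

885


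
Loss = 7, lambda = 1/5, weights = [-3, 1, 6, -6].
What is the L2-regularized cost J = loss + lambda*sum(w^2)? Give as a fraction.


L2 sq norm = sum(w^2) = 82. J = 7 + 1/5 * 82 = 117/5.

117/5


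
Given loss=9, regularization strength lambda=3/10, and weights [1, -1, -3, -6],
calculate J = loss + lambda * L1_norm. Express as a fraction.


L1 norm = sum(|w|) = 11. J = 9 + 3/10 * 11 = 123/10.

123/10


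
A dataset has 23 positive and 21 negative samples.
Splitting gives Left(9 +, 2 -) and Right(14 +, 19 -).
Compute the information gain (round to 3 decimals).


H(parent) = 0.9985. H(left) = 0.6840, H(right) = 0.9834. Weighted = (11/44)*0.6840 + (33/44)*0.9834 = 0.9086. IG = 0.9985 - 0.9086 = 0.0899, which rounds to 0.090.

0.090


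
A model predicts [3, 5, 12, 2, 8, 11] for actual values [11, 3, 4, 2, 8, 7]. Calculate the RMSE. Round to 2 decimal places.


MSE = 24.6667. RMSE = sqrt(24.6667) = 4.97.

4.97


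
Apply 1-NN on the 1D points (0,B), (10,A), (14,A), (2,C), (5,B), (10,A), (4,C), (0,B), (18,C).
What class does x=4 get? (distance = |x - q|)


Distances: |0-4|=4, |10-4|=6, |14-4|=10, |2-4|=2, |5-4|=1, |10-4|=6, |4-4|=0, |0-4|=4, |18-4|=14. 1 nearest: (4,C). Counts: {'C': 1}. Majority class: C.

C


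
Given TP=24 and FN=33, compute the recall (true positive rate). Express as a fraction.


Recall = TP / (TP + FN) = 24 / 57 = 8/19.

8/19


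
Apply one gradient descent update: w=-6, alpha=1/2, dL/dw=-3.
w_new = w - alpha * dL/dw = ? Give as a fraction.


w_new = -6 - 1/2 * -3 = -6 - -3/2 = -9/2.

-9/2


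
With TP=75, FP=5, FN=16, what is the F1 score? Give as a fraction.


Precision = 75/80 = 15/16. Recall = 75/91 = 75/91. F1 = 2*P*R/(P+R) = 50/57.

50/57


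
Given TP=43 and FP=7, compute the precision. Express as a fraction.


Precision = TP / (TP + FP) = 43 / 50 = 43/50.

43/50


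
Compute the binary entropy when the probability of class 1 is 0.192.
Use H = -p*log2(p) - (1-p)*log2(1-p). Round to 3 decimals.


H = -0.192*log2(0.192) - 0.808*log2(0.808) = 0.706.

0.706


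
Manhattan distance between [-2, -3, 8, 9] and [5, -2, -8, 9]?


d = sum of absolute differences: |-2-5|=7 + |-3--2|=1 + |8--8|=16 + |9-9|=0 = 24.

24


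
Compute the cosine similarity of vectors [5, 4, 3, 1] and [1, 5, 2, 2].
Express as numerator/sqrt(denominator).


dot = 33. |a|^2 = 51, |b|^2 = 34. cos = 33/sqrt(1734).

33/sqrt(1734)


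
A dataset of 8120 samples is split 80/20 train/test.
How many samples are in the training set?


Test set = 8120 * 20% = 1624. Training set = 8120 - 1624 = 6496.

6496


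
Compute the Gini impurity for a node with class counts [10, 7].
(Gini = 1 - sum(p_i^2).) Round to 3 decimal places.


Total = 17. Proportions: 10/17, 7/17. sum(p_i^2) = 0.5156. Gini = 1 - 0.5156 = 0.4844, which rounds to 0.484.

0.484
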